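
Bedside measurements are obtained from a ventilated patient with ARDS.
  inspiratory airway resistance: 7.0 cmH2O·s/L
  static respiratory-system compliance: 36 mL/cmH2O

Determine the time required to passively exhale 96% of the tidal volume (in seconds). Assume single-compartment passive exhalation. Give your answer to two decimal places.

0.81

τ = R × C = 7.0 × 36 mL/cmH2O = 7.0 × 0.036 L/cmH2O = 0.252 s.
Exhaled fraction f = 1 − e^(−t/τ) → t = −τ·ln(1 − f) = −0.252·ln(0.04) = 0.8112 s.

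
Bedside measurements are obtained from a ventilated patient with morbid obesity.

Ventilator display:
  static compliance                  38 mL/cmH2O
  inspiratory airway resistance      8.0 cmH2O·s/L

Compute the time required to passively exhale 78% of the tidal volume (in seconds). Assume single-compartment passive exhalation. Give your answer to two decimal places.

τ = R × C = 8.0 × 38 mL/cmH2O = 8.0 × 0.038 L/cmH2O = 0.304 s.
Exhaled fraction f = 1 − e^(−t/τ) → t = −τ·ln(1 − f) = −0.304·ln(0.22) = 0.4603 s.

0.46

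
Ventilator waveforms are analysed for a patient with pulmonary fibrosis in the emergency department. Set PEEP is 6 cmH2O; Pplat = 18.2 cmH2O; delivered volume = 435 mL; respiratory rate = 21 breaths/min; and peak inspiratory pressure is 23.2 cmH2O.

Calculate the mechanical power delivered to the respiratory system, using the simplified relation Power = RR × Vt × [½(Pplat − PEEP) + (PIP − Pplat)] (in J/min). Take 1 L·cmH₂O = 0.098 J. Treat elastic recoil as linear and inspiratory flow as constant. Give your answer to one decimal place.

Per-breath work = Vt × [½(Pplat−PEEP) + (PIP−Pplat)] = 0.435 × [0.5×12.2 + 5.0] = 0.435 × 11.1 = 4.829 L·cmH2O.
Power = 21 × 4.829 = 101.41 L·cmH2O/min.
× 0.098 J/(L·cmH2O) → 9.938 J/min.

9.9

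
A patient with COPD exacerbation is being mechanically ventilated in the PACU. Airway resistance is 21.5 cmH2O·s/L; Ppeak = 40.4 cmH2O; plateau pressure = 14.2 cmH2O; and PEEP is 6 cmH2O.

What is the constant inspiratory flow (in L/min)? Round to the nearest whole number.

flow = (PIP − Pplat) / Raw = (40.4 − 14.2) / 21.5 = 1.219 L/s × 60 = 73.14 L/min.

73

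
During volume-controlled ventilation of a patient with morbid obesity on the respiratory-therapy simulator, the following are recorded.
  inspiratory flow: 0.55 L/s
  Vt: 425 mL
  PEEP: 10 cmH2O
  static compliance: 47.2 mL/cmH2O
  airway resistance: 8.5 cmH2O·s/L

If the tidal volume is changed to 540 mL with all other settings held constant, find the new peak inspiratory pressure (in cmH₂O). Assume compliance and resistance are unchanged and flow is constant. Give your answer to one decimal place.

26.1

PIP = Vt/C + R·V̇ + PEEP (constant-flow equation of motion).
Only the elastic term changes: ΔPIP = ΔVt / C = (540 − 425) / 47.2 = 2.436 cmH2O.
Original PIP = 425/47.2 + 8.5×0.55 + 10 = 23.679 cmH2O; new PIP = 23.679 + (2.436) = 26.115 cmH2O.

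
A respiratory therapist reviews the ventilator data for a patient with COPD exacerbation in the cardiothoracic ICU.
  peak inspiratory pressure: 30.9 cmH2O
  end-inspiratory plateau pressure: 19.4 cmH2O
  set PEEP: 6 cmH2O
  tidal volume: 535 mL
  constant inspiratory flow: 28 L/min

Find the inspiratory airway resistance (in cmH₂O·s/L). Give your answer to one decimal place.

24.6

Flow: 28 L/min ÷ 60 = 0.4667 L/s.
Raw = (PIP − Pplat) / flow = (30.9 − 19.4) / 0.4667 = 11.5 / 0.4667 = 24.641 cmH2O·s/L.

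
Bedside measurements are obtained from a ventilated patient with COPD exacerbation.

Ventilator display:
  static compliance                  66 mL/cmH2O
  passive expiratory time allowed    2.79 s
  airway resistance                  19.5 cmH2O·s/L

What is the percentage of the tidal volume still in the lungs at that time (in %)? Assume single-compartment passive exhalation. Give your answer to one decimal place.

11.4

τ = R × C = 19.5 × 66 mL/cmH2O = 19.5 × 0.066 L/cmH2O = 1.287 s.
Passive exhalation: V(t)/V₀ = e^(−t/τ) = e^(−2.79/1.287) = 0.1144.
Fraction remaining = 0.1144 → 11.44%.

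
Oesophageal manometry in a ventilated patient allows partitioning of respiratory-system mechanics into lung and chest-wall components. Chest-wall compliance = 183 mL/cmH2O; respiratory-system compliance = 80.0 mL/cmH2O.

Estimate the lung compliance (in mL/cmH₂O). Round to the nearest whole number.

1/CL = 1/Crs − 1/Ccw.
1/CL = 1/80.0 − 1/183 = 0.007036.
CL = 142.13 mL/cmH2O.

142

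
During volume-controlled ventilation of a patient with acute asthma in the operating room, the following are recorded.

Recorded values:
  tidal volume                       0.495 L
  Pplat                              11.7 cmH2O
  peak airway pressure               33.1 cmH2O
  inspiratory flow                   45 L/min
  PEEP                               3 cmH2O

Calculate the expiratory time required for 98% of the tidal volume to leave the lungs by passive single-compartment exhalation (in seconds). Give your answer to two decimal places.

Flow: 45 L/min ÷ 60 = 0.75 L/s.
R = (PIP − Pplat)/V̇ = (33.1 − 11.7) / 0.75 = 21.4/0.75 = 28.533 cmH2O·s/L.
C = Vt/(Pplat − PEEP) = 495.0 / (11.7 − 3) = 495.0/8.7 = 56.897 mL/cmH2O.
τ = R × C = 28.533 × 0.0569 L/cmH2O = 1.624 s.
t = −τ·ln(1 − 0.98) = −1.624·ln(0.02) = 6.353 s.

6.35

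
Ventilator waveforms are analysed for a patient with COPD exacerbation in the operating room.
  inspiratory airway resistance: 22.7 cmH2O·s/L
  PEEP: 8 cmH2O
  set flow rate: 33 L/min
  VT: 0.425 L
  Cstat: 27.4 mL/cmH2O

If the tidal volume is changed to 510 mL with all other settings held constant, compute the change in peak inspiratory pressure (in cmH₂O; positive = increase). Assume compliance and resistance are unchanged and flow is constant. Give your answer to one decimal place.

PIP = Vt/C + R·V̇ + PEEP (constant-flow equation of motion).
Only the elastic term changes: ΔPIP = ΔVt / C = (510 − 425) / 27.4 = 3.102 cmH2O.

3.1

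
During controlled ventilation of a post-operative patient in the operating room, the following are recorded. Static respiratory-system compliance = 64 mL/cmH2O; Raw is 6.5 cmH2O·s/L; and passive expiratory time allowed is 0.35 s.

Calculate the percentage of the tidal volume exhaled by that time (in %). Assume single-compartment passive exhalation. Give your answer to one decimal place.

56.9

τ = R × C = 6.5 × 64 mL/cmH2O = 6.5 × 0.064 L/cmH2O = 0.416 s.
Passive exhalation: V(t)/V₀ = e^(−t/τ) = e^(−0.35/0.416) = 0.4311.
Fraction exhaled = 1 − 0.4311 = 0.5689 → 56.89%.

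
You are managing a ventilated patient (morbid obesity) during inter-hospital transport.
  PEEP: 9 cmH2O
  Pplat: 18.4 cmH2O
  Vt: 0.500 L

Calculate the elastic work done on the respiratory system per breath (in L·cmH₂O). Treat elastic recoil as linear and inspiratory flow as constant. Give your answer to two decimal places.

2.35

Elastic work ≈ ½ × (Pplat − PEEP) × Vt = 0.5 × (18.4 − 9) × 0.500 L = 0.5 × 9.4 × 0.500 = 2.35 L·cmH2O.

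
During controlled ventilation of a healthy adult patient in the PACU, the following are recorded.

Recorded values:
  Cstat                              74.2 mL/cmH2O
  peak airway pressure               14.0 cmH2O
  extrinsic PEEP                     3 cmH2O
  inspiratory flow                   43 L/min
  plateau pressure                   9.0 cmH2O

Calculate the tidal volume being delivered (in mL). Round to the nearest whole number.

Vt = Cstat × (Pplat − PEEP) = 74.2 × (9.0 − 3) = 74.2 × 6.0 = 445.2 mL.

445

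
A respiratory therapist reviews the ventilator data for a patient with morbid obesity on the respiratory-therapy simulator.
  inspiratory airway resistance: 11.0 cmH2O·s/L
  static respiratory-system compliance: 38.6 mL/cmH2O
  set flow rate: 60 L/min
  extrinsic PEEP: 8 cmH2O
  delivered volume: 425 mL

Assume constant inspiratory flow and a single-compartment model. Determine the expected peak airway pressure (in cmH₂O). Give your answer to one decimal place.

Flow: 60 L/min ÷ 60 = 1 L/s.
Equation of motion (constant flow): PIP = Vt/C + R·V̇ + PEEP.
PIP = 425/38.6 + 11.0×1 + 8 = 11.01 + 11.0 + 8 = 30.01 cmH2O.

30.0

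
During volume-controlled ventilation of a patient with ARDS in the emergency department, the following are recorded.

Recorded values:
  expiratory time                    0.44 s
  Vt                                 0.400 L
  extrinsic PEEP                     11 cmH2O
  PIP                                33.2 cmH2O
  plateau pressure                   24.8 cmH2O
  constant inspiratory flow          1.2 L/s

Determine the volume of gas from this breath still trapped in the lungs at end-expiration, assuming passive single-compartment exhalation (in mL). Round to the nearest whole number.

46

R = (PIP − Pplat)/V̇ = (33.2 − 24.8) / 1.2 = 8.4/1.2 = 7.0 cmH2O·s/L.
C = Vt/(Pplat − PEEP) = 400.0 / (24.8 − 11) = 400.0/13.8 = 28.986 mL/cmH2O.
τ = R × C = 7.0 × 0.02899 L/cmH2O = 0.2029 s.
Fraction remaining = e^(−Te/τ) = e^(−0.44/0.2029) = 0.1143.
Trapped volume = 400.0 × 0.1143 = 45.72 mL.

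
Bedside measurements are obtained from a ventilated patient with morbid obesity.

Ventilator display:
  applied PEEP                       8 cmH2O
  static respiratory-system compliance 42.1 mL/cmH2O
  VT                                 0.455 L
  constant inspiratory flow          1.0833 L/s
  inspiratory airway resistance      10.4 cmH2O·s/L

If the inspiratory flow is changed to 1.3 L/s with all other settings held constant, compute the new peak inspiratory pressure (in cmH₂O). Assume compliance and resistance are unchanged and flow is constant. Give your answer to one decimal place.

32.3

PIP = Vt/C + R·V̇ + PEEP (constant-flow equation of motion).
Only the resistive term changes: ΔPIP = R × ΔV̇ = 10.4 × (1.3 − 1.0833) = 10.4 × 0.2167 = 2.254 cmH2O.
Original PIP = 455/42.1 + 10.4×1.0833 + 8 = 30.074 cmH2O; new PIP = 30.074 + (2.254) = 32.328 cmH2O.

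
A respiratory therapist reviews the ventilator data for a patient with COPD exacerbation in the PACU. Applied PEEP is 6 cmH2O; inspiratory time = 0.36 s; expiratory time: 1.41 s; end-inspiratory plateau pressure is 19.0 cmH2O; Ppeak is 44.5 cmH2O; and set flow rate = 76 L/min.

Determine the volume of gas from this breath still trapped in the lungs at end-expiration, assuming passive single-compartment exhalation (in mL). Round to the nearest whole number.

Flow: 76 L/min ÷ 60 = 1.2667 L/s.
Vt = flow × Ti = 1.2667 L/s × 0.36 s × 1000 mL/L = 456.01 mL.
R = (PIP − Pplat)/V̇ = (44.5 − 19.0) / 1.2667 = 25.5/1.2667 = 20.131 cmH2O·s/L.
C = Vt/(Pplat − PEEP) = 456.01 / (19.0 − 6) = 456.01/13.0 = 35.078 mL/cmH2O.
τ = R × C = 20.131 × 0.03508 L/cmH2O = 0.7062 s.
Fraction remaining = e^(−Te/τ) = e^(−1.41/0.7062) = 0.1358.
Trapped volume = 456.01 × 0.1358 = 61.926 mL.

62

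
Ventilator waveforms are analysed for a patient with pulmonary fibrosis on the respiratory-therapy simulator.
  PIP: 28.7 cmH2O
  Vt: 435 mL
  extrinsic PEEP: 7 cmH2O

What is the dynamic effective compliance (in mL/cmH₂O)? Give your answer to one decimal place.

Dynamic compliance = Vt / (PIP − PEEP) = 435 / (28.7 − 7) = 435 / 21.7 = 20.046 mL/cmH2O.

20.0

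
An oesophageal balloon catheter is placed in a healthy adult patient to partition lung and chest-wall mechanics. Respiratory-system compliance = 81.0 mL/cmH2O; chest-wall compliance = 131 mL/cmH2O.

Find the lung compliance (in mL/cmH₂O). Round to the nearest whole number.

212

1/CL = 1/Crs − 1/Ccw.
1/CL = 1/81.0 − 1/131 = 0.004712.
CL = 212.22 mL/cmH2O.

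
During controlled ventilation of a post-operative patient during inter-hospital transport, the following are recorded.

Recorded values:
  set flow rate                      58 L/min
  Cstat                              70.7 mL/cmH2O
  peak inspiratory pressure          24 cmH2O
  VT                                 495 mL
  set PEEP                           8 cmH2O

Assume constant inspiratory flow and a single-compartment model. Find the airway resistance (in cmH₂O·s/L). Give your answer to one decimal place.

9.3

Flow: 58 L/min ÷ 60 = 0.9667 L/s.
Equation of motion (constant flow): PIP = Vt/C + R·V̇ + PEEP.
R·V̇ = PIP − Vt/C − PEEP = 24 − 495/70.7 − 8 = 24 − 7.001 − 8 = 8.999 cmH2O.
R = 8.999 / 0.9667 = 9.309 cmH2O·s/L.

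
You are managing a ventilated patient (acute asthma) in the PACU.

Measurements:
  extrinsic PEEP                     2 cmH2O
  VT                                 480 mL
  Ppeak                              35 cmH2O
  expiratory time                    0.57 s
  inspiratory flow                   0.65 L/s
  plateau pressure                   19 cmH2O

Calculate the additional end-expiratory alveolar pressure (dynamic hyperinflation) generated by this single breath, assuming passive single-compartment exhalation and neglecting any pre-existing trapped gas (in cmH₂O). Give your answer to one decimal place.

7.5

R = (PIP − Pplat)/V̇ = (35 − 19) / 0.65 = 16.0/0.65 = 24.615 cmH2O·s/L.
C = Vt/(Pplat − PEEP) = 480.0 / (19 − 2) = 480.0/17.0 = 28.235 mL/cmH2O.
τ = R × C = 24.615 × 0.02824 L/cmH2O = 0.6951 s.
Fraction remaining = e^(−Te/τ) = e^(−0.57/0.6951) = 0.4404; trapped volume = 480.0 × 0.4404 = 211.39 mL.
Additional alveolar pressure from trapping ≈ V_trapped / C = 211.39 / 28.235 = 7.487 cmH2O.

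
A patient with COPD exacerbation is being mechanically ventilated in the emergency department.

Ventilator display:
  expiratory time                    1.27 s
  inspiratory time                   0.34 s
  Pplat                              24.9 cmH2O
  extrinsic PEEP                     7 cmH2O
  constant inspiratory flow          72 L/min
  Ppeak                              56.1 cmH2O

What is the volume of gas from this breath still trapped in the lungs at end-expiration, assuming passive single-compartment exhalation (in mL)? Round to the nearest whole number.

48

Flow: 72 L/min ÷ 60 = 1.2 L/s.
Vt = flow × Ti = 1.2 L/s × 0.34 s × 1000 mL/L = 408.0 mL.
R = (PIP − Pplat)/V̇ = (56.1 − 24.9) / 1.2 = 31.2/1.2 = 26.0 cmH2O·s/L.
C = Vt/(Pplat − PEEP) = 408.0 / (24.9 − 7) = 408.0/17.9 = 22.793 mL/cmH2O.
τ = R × C = 26.0 × 0.02279 L/cmH2O = 0.5925 s.
Fraction remaining = e^(−Te/τ) = e^(−1.27/0.5925) = 0.1172.
Trapped volume = 408.0 × 0.1172 = 47.818 mL.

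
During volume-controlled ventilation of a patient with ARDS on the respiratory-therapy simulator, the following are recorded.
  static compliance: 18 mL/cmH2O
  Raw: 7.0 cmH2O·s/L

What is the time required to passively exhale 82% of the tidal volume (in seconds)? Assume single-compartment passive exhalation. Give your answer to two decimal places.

τ = R × C = 7.0 × 18 mL/cmH2O = 7.0 × 0.018 L/cmH2O = 0.126 s.
Exhaled fraction f = 1 − e^(−t/τ) → t = −τ·ln(1 − f) = −0.126·ln(0.18) = 0.2161 s.

0.22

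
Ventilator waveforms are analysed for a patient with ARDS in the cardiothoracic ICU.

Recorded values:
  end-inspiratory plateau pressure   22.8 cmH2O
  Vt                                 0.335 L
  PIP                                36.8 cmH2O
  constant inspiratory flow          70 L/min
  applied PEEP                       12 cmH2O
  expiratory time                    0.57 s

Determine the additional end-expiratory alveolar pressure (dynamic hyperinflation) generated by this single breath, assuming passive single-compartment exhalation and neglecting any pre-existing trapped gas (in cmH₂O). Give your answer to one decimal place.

2.3

Flow: 70 L/min ÷ 60 = 1.1667 L/s.
R = (PIP − Pplat)/V̇ = (36.8 − 22.8) / 1.1667 = 14.0/1.1667 = 12.0 cmH2O·s/L.
C = Vt/(Pplat − PEEP) = 335.0 / (22.8 − 12) = 335.0/10.8 = 31.019 mL/cmH2O.
τ = R × C = 12.0 × 0.03102 L/cmH2O = 0.3722 s.
Fraction remaining = e^(−Te/τ) = e^(−0.57/0.3722) = 0.2162; trapped volume = 335.0 × 0.2162 = 72.427 mL.
Additional alveolar pressure from trapping ≈ V_trapped / C = 72.427 / 31.019 = 2.335 cmH2O.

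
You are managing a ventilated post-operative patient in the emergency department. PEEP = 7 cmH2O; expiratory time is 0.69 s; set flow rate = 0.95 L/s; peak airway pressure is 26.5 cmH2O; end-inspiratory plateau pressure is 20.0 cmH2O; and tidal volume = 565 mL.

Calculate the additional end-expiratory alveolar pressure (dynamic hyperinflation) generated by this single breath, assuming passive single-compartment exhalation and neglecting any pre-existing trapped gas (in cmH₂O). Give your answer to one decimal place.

1.3

R = (PIP − Pplat)/V̇ = (26.5 − 20.0) / 0.95 = 6.5/0.95 = 6.842 cmH2O·s/L.
C = Vt/(Pplat − PEEP) = 565.0 / (20.0 − 7) = 565.0/13.0 = 43.462 mL/cmH2O.
τ = R × C = 6.842 × 0.04346 L/cmH2O = 0.2974 s.
Fraction remaining = e^(−Te/τ) = e^(−0.69/0.2974) = 0.09826; trapped volume = 565.0 × 0.09826 = 55.517 mL.
Additional alveolar pressure from trapping ≈ V_trapped / C = 55.517 / 43.462 = 1.277 cmH2O.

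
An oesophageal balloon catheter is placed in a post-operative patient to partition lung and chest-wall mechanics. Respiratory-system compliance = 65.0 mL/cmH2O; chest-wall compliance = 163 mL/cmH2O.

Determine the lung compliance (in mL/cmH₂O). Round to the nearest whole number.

108

1/CL = 1/Crs − 1/Ccw.
1/CL = 1/65.0 − 1/163 = 0.00925.
CL = 108.11 mL/cmH2O.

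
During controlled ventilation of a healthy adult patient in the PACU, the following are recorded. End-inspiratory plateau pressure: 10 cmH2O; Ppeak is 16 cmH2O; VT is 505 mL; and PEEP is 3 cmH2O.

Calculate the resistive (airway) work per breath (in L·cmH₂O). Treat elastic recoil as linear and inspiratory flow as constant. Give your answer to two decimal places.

3.03

With constant inspiratory flow the resistive pressure is constant at PIP − Pplat = 16 − 10 = 6.0 cmH2O, so resistive work = 6.0 × 0.505 = 3.03 L·cmH2O.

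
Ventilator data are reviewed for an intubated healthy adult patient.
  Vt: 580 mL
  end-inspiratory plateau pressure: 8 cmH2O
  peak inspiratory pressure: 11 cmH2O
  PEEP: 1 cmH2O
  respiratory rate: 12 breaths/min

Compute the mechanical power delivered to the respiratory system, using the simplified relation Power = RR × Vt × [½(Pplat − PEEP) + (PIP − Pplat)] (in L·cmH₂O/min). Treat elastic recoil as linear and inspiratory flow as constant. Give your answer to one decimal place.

Per-breath work = Vt × [½(Pplat−PEEP) + (PIP−Pplat)] = 0.580 × [0.5×7.0 + 3.0] = 0.580 × 6.5 = 3.77 L·cmH2O.
Power = 12 × 3.77 = 45.24 L·cmH2O/min.

45.2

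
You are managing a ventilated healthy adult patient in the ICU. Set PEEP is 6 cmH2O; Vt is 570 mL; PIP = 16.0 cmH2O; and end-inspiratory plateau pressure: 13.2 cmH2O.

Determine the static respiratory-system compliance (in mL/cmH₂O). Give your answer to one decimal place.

79.2

Cstat = Vt / (Pplat − PEEP) = 570 / (13.2 − 6) = 570 / 7.2 = 79.167 mL/cmH2O.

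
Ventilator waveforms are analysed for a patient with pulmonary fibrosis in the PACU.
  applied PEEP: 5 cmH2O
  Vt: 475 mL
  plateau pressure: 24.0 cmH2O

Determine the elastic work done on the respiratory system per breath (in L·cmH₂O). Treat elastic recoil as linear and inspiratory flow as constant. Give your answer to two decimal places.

Elastic work ≈ ½ × (Pplat − PEEP) × Vt = 0.5 × (24.0 − 5) × 0.475 L = 0.5 × 19.0 × 0.475 = 4.513 L·cmH2O.

4.51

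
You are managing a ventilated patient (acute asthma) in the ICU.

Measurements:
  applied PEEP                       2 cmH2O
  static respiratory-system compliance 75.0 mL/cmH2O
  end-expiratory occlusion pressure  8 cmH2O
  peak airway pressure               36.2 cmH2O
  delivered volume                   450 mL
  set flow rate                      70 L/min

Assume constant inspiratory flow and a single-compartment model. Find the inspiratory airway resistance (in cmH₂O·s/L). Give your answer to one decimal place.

19.0

Flow: 70 L/min ÷ 60 = 1.1667 L/s.
Total PEEP = 8 cmH2O (set 2 + intrinsic 6); this is the baseline alveolar pressure.
Equation of motion (constant flow): PIP = Vt/C + R·V̇ + PEEP.
R·V̇ = PIP − Vt/C − PEEP = 36.2 − 450/75.0 − 8 = 36.2 − 6.0 − 8 = 22.2 cmH2O.
R = 22.2 / 1.1667 = 19.028 cmH2O·s/L.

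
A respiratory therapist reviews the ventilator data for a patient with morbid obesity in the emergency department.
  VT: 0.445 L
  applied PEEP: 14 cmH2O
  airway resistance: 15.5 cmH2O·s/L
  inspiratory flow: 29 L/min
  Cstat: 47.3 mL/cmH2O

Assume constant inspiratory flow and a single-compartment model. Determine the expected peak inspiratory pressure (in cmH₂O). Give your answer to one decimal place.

30.9

Flow: 29 L/min ÷ 60 = 0.4833 L/s.
Equation of motion (constant flow): PIP = Vt/C + R·V̇ + PEEP.
PIP = 445/47.3 + 15.5×0.4833 + 14 = 9.408 + 7.491 + 14 = 30.899 cmH2O.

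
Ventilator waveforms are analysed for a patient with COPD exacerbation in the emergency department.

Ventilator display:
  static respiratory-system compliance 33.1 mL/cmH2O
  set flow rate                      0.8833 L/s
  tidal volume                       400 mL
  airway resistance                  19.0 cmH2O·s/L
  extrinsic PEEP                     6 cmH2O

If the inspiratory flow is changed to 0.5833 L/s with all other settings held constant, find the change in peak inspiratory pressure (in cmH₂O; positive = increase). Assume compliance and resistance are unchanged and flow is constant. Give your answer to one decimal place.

-5.7

PIP = Vt/C + R·V̇ + PEEP (constant-flow equation of motion).
Only the resistive term changes: ΔPIP = R × ΔV̇ = 19.0 × (0.5833 − 0.8833) = 19.0 × -0.3 = -5.7 cmH2O.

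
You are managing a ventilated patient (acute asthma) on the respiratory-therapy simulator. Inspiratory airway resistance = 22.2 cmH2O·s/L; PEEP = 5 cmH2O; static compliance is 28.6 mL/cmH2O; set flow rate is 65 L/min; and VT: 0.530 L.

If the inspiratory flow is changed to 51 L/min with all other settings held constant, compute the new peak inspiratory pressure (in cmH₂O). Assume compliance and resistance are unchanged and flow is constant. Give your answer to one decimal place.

42.4

Flow: 65 L/min ÷ 60 = 1.0833 L/s.
New flow: 51 L/min ÷ 60 = 0.85 L/s.
PIP = Vt/C + R·V̇ + PEEP (constant-flow equation of motion).
Only the resistive term changes: ΔPIP = R × ΔV̇ = 22.2 × (0.85 − 1.0833) = 22.2 × -0.2333 = -5.179 cmH2O.
Original PIP = 530/28.6 + 22.2×1.0833 + 5 = 47.581 cmH2O; new PIP = 47.581 + (-5.179) = 42.402 cmH2O.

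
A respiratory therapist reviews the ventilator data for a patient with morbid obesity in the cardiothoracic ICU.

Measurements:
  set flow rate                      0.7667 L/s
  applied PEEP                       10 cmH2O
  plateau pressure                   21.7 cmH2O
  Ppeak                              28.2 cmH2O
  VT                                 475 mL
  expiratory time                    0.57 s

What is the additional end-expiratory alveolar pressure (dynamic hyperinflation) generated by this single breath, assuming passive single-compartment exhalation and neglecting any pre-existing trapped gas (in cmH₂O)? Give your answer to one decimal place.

2.2

R = (PIP − Pplat)/V̇ = (28.2 − 21.7) / 0.7667 = 6.5/0.7667 = 8.478 cmH2O·s/L.
C = Vt/(Pplat − PEEP) = 475.0 / (21.7 − 10) = 475.0/11.7 = 40.598 mL/cmH2O.
τ = R × C = 8.478 × 0.0406 L/cmH2O = 0.3442 s.
Fraction remaining = e^(−Te/τ) = e^(−0.57/0.3442) = 0.1909; trapped volume = 475.0 × 0.1909 = 90.678 mL.
Additional alveolar pressure from trapping ≈ V_trapped / C = 90.678 / 40.598 = 2.234 cmH2O.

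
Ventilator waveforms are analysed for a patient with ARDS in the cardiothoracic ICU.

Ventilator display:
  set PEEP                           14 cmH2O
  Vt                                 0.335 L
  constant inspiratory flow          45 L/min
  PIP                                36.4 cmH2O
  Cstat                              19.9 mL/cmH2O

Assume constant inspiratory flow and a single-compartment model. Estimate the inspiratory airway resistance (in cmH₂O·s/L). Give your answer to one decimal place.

7.4

Flow: 45 L/min ÷ 60 = 0.75 L/s.
Equation of motion (constant flow): PIP = Vt/C + R·V̇ + PEEP.
R·V̇ = PIP − Vt/C − PEEP = 36.4 − 335/19.9 − 14 = 36.4 − 16.834 − 14 = 5.566 cmH2O.
R = 5.566 / 0.75 = 7.421 cmH2O·s/L.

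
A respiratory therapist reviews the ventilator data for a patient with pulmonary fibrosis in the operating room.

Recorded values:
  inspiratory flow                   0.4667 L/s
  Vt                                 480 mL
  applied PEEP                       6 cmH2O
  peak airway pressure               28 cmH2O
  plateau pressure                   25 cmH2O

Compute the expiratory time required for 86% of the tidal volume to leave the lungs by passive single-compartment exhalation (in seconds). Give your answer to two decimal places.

0.32

R = (PIP − Pplat)/V̇ = (28 − 25) / 0.4667 = 3.0/0.4667 = 6.428 cmH2O·s/L.
C = Vt/(Pplat − PEEP) = 480.0 / (25 − 6) = 480.0/19.0 = 25.263 mL/cmH2O.
τ = R × C = 6.428 × 0.02526 L/cmH2O = 0.1624 s.
t = −τ·ln(1 − 0.86) = −0.1624·ln(0.14) = 0.3193 s.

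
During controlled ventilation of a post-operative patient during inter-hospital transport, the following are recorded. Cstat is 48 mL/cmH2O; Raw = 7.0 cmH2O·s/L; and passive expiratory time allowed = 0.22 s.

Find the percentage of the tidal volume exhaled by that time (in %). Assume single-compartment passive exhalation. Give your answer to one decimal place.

48.0

τ = R × C = 7.0 × 48 mL/cmH2O = 7.0 × 0.048 L/cmH2O = 0.336 s.
Passive exhalation: V(t)/V₀ = e^(−t/τ) = e^(−0.22/0.336) = 0.5196.
Fraction exhaled = 1 − 0.5196 = 0.4804 → 48.04%.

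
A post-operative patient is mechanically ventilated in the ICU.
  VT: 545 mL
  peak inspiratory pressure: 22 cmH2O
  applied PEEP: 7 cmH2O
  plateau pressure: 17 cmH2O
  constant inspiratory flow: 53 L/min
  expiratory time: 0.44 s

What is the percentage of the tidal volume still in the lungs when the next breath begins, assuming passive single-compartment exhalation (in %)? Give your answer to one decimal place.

Flow: 53 L/min ÷ 60 = 0.8833 L/s.
R = (PIP − Pplat)/V̇ = (22 − 17) / 0.8833 = 5.0/0.8833 = 5.661 cmH2O·s/L.
C = Vt/(Pplat − PEEP) = 545.0 / (17 − 7) = 545.0/10.0 = 54.5 mL/cmH2O.
τ = R × C = 5.661 × 0.0545 L/cmH2O = 0.3085 s.
Fraction remaining at end-expiration = e^(−Te/τ) = e^(−0.44/0.3085) = 0.2402 → 24.02%.

24.0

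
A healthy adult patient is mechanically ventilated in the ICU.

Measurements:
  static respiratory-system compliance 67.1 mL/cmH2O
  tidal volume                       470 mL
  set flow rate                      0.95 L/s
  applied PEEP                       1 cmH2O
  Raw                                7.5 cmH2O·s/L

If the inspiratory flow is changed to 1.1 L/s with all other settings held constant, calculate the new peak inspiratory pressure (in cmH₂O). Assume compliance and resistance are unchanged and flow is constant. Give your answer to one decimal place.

PIP = Vt/C + R·V̇ + PEEP (constant-flow equation of motion).
Only the resistive term changes: ΔPIP = R × ΔV̇ = 7.5 × (1.1 − 0.95) = 7.5 × 0.15 = 1.125 cmH2O.
Original PIP = 470/67.1 + 7.5×0.95 + 1 = 15.129 cmH2O; new PIP = 15.129 + (1.125) = 16.254 cmH2O.

16.3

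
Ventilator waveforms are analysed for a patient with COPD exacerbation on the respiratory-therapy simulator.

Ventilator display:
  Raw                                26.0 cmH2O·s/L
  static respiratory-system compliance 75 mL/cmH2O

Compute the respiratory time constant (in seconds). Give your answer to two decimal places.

1.95

τ = R × C = 26.0 × 75 mL/cmH2O = 26.0 × 0.075 L/cmH2O = 1.95 s.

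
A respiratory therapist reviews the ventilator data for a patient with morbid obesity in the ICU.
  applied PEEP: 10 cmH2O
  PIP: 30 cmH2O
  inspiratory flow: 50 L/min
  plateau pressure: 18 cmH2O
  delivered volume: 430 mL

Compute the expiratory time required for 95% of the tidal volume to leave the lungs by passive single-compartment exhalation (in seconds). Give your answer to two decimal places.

2.32

Flow: 50 L/min ÷ 60 = 0.8333 L/s.
R = (PIP − Pplat)/V̇ = (30 − 18) / 0.8333 = 12.0/0.8333 = 14.401 cmH2O·s/L.
C = Vt/(Pplat − PEEP) = 430.0 / (18 − 10) = 430.0/8.0 = 53.75 mL/cmH2O.
τ = R × C = 14.401 × 0.05375 L/cmH2O = 0.7741 s.
t = −τ·ln(1 − 0.95) = −0.7741·ln(0.05) = 2.319 s.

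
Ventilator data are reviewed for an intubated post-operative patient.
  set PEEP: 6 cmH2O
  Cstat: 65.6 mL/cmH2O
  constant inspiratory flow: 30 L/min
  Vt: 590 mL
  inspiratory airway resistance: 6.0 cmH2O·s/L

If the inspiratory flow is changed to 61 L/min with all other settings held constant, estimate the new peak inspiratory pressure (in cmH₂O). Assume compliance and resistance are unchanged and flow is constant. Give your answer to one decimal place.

21.1

Flow: 30 L/min ÷ 60 = 0.5 L/s.
New flow: 61 L/min ÷ 60 = 1.0167 L/s.
PIP = Vt/C + R·V̇ + PEEP (constant-flow equation of motion).
Only the resistive term changes: ΔPIP = R × ΔV̇ = 6.0 × (1.0167 − 0.5) = 6.0 × 0.5167 = 3.1 cmH2O.
Original PIP = 590/65.6 + 6.0×0.5 + 6 = 17.994 cmH2O; new PIP = 17.994 + (3.1) = 21.094 cmH2O.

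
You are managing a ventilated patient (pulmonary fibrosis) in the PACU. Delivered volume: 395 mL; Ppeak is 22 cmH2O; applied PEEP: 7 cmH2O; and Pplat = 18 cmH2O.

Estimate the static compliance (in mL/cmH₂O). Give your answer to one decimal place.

Cstat = Vt / (Pplat − PEEP) = 395 / (18 − 7) = 395 / 11.0 = 35.909 mL/cmH2O.

35.9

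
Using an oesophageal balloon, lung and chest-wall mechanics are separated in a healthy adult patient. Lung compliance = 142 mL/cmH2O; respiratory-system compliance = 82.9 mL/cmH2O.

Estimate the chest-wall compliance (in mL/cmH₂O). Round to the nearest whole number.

1/Ccw = 1/Crs − 1/CL.
1/Ccw = 1/82.9 − 1/142 = 0.00502.
Ccw = 199.2 mL/cmH2O.

199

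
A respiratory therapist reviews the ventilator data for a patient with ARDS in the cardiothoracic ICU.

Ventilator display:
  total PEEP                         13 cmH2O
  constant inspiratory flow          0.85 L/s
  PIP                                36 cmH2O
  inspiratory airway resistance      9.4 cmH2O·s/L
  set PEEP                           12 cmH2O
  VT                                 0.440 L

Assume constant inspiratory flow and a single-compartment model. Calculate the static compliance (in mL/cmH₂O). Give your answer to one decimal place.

29.3

Total PEEP = 13 cmH2O (set 12 + intrinsic 1); this is the baseline alveolar pressure.
Equation of motion (constant flow): PIP = Vt/C + R·V̇ + PEEP.
Vt/C = PIP − R·V̇ − PEEP = 36 − 9.4×0.85 − 13 = 36 − 7.99 − 13 = 15.01 cmH2O.
C = Vt / 15.01 = 440 / 15.01 = 29.314 mL/cmH2O.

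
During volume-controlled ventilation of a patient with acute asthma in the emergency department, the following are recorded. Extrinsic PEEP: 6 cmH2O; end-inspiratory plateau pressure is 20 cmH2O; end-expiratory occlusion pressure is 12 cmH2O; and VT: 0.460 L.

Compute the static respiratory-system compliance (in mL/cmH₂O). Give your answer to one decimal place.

End-expiratory occlusion gives total PEEP = 12 cmH2O (intrinsic PEEP = 12 − 6 = 6). Use total PEEP for the elastic gradient.
Cstat = Vt / (Pplat − PEEPtotal) = 460 / (20 − 12) = 460 / 8.0 = 57.5 mL/cmH2O.

57.5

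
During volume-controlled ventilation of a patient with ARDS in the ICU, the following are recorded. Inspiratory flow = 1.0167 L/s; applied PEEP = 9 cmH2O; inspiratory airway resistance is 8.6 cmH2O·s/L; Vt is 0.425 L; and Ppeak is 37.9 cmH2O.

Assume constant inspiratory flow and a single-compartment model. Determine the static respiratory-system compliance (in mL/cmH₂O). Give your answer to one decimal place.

Equation of motion (constant flow): PIP = Vt/C + R·V̇ + PEEP.
Vt/C = PIP − R·V̇ − PEEP = 37.9 − 8.6×1.0167 − 9 = 37.9 − 8.744 − 9 = 20.156 cmH2O.
C = Vt / 20.156 = 425 / 20.156 = 21.086 mL/cmH2O.

21.1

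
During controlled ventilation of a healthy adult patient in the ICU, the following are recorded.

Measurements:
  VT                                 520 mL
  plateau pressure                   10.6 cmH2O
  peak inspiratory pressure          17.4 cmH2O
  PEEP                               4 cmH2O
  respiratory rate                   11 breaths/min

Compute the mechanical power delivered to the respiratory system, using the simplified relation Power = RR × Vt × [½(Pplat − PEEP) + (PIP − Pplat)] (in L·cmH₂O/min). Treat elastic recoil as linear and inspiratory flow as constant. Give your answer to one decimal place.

Per-breath work = Vt × [½(Pplat−PEEP) + (PIP−Pplat)] = 0.520 × [0.5×6.6 + 6.8] = 0.520 × 10.1 = 5.252 L·cmH2O.
Power = 11 × 5.252 = 57.772 L·cmH2O/min.

57.8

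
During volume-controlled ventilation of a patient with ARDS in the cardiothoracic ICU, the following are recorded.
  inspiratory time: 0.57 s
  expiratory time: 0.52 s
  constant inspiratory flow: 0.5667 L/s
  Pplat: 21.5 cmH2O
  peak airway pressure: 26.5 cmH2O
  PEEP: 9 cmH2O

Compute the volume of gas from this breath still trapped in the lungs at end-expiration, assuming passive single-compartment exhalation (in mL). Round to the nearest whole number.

33

Vt = flow × Ti = 0.5667 L/s × 0.57 s × 1000 mL/L = 323.02 mL.
R = (PIP − Pplat)/V̇ = (26.5 − 21.5) / 0.5667 = 5.0/0.5667 = 8.823 cmH2O·s/L.
C = Vt/(Pplat − PEEP) = 323.02 / (21.5 − 9) = 323.02/12.5 = 25.842 mL/cmH2O.
τ = R × C = 8.823 × 0.02584 L/cmH2O = 0.228 s.
Fraction remaining = e^(−Te/τ) = e^(−0.52/0.228) = 0.1022.
Trapped volume = 323.02 × 0.1022 = 33.013 mL.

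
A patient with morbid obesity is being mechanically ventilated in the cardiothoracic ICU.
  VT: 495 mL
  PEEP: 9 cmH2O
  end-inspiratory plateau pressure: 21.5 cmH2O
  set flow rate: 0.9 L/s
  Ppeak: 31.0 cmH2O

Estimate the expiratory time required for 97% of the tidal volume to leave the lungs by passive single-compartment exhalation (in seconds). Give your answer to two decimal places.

1.47

R = (PIP − Pplat)/V̇ = (31.0 − 21.5) / 0.9 = 9.5/0.9 = 10.556 cmH2O·s/L.
C = Vt/(Pplat − PEEP) = 495.0 / (21.5 − 9) = 495.0/12.5 = 39.6 mL/cmH2O.
τ = R × C = 10.556 × 0.0396 L/cmH2O = 0.418 s.
t = −τ·ln(1 − 0.97) = −0.418·ln(0.03) = 1.466 s.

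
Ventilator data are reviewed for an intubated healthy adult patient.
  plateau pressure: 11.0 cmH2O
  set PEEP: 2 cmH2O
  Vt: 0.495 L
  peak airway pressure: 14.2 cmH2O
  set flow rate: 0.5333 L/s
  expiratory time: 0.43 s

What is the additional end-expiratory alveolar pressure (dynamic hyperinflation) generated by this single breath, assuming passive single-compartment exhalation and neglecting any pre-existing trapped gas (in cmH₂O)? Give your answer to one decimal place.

2.4

R = (PIP − Pplat)/V̇ = (14.2 − 11.0) / 0.5333 = 3.2/0.5333 = 6.0 cmH2O·s/L.
C = Vt/(Pplat − PEEP) = 495.0 / (11.0 − 2) = 495.0/9.0 = 55.0 mL/cmH2O.
τ = R × C = 6.0 × 0.055 L/cmH2O = 0.33 s.
Fraction remaining = e^(−Te/τ) = e^(−0.43/0.33) = 0.2717; trapped volume = 495.0 × 0.2717 = 134.49 mL.
Additional alveolar pressure from trapping ≈ V_trapped / C = 134.49 / 55.0 = 2.445 cmH2O.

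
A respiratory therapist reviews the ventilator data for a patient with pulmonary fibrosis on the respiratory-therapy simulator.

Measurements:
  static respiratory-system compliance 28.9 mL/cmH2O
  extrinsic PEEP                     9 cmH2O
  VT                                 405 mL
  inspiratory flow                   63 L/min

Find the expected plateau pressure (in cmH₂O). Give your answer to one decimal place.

23.0

Pplat = PEEP + Vt / Cstat = 9 + 405 / 28.9 = 9 + 14.014 = 23.014 cmH2O.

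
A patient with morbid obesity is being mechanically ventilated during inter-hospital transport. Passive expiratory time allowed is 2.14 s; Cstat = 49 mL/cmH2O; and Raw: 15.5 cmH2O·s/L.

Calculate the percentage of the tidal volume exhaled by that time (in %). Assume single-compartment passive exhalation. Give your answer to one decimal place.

τ = R × C = 15.5 × 49 mL/cmH2O = 15.5 × 0.049 L/cmH2O = 0.7595 s.
Passive exhalation: V(t)/V₀ = e^(−t/τ) = e^(−2.14/0.7595) = 0.05975.
Fraction exhaled = 1 − 0.05975 = 0.9403 → 94.03%.

94.0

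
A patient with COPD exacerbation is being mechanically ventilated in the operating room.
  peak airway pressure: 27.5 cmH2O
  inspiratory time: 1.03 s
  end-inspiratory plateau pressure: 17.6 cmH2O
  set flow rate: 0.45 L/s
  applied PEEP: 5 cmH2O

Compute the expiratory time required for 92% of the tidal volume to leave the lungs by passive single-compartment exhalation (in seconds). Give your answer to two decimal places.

2.04

Vt = flow × Ti = 0.45 L/s × 1.03 s × 1000 mL/L = 463.5 mL.
R = (PIP − Pplat)/V̇ = (27.5 − 17.6) / 0.45 = 9.9/0.45 = 22.0 cmH2O·s/L.
C = Vt/(Pplat − PEEP) = 463.5 / (17.6 − 5) = 463.5/12.6 = 36.786 mL/cmH2O.
τ = R × C = 22.0 × 0.03679 L/cmH2O = 0.8094 s.
t = −τ·ln(1 − 0.92) = −0.8094·ln(0.08) = 2.044 s.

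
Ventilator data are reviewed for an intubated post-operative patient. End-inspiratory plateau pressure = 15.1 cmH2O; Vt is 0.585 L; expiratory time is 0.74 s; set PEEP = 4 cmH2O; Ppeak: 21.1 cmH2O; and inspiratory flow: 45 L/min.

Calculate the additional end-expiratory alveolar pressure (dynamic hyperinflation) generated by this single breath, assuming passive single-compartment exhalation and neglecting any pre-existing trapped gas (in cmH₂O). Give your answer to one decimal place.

Flow: 45 L/min ÷ 60 = 0.75 L/s.
R = (PIP − Pplat)/V̇ = (21.1 − 15.1) / 0.75 = 6.0/0.75 = 8.0 cmH2O·s/L.
C = Vt/(Pplat − PEEP) = 585.0 / (15.1 − 4) = 585.0/11.1 = 52.703 mL/cmH2O.
τ = R × C = 8.0 × 0.0527 L/cmH2O = 0.4216 s.
Fraction remaining = e^(−Te/τ) = e^(−0.74/0.4216) = 0.1729; trapped volume = 585.0 × 0.1729 = 101.15 mL.
Additional alveolar pressure from trapping ≈ V_trapped / C = 101.15 / 52.703 = 1.919 cmH2O.

1.9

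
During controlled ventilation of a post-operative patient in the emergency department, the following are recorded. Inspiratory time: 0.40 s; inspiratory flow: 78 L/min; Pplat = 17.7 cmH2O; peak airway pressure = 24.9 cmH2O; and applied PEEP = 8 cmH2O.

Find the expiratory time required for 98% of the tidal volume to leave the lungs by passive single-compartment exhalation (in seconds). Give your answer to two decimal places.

Flow: 78 L/min ÷ 60 = 1.3 L/s.
Vt = flow × Ti = 1.3 L/s × 0.40 s × 1000 mL/L = 520.0 mL.
R = (PIP − Pplat)/V̇ = (24.9 − 17.7) / 1.3 = 7.2/1.3 = 5.538 cmH2O·s/L.
C = Vt/(Pplat − PEEP) = 520.0 / (17.7 − 8) = 520.0/9.7 = 53.608 mL/cmH2O.
τ = R × C = 5.538 × 0.05361 L/cmH2O = 0.2969 s.
t = −τ·ln(1 − 0.98) = −0.2969·ln(0.02) = 1.161 s.

1.16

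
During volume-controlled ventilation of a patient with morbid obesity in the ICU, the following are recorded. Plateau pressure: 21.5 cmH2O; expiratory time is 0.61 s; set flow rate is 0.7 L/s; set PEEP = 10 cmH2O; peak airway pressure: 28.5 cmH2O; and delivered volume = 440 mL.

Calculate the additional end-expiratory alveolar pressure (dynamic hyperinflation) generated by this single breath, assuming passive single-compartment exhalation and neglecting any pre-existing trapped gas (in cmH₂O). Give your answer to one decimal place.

R = (PIP − Pplat)/V̇ = (28.5 − 21.5) / 0.7 = 7.0/0.7 = 10.0 cmH2O·s/L.
C = Vt/(Pplat − PEEP) = 440.0 / (21.5 − 10) = 440.0/11.5 = 38.261 mL/cmH2O.
τ = R × C = 10.0 × 0.03826 L/cmH2O = 0.3826 s.
Fraction remaining = e^(−Te/τ) = e^(−0.61/0.3826) = 0.203; trapped volume = 440.0 × 0.203 = 89.32 mL.
Additional alveolar pressure from trapping ≈ V_trapped / C = 89.32 / 38.261 = 2.334 cmH2O.

2.3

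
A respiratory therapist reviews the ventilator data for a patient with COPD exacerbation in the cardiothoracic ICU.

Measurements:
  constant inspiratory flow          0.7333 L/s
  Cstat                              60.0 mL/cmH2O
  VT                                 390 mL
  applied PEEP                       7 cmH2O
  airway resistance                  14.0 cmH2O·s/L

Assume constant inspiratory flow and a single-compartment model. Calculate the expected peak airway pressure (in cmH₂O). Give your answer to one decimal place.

Equation of motion (constant flow): PIP = Vt/C + R·V̇ + PEEP.
PIP = 390/60.0 + 14.0×0.7333 + 7 = 6.5 + 10.266 + 7 = 23.766 cmH2O.

23.8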